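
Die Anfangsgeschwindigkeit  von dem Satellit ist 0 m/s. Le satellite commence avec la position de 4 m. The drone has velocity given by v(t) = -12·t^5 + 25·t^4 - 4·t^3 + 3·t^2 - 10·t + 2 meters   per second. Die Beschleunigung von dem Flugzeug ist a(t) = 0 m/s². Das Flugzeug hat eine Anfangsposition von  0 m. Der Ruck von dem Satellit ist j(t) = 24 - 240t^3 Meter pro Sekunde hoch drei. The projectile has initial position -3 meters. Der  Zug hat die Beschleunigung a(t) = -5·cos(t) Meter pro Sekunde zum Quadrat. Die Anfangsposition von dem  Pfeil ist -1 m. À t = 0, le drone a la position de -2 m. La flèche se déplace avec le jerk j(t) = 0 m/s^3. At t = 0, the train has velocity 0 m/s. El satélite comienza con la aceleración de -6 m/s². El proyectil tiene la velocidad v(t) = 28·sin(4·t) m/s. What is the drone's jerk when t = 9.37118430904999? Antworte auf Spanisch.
Para resolver esto, necesitamos tomar 2 derivadas de nuestra ecuación de la velocidad v(t) = -12·t^5 + 25·t^4 - 4·t^3 + 3·t^2 - 10·t + 2. La derivada de la velocidad da la aceleración: a(t) = -60·t^4 + 100·t^3 - 12·t^2 + 6·t - 10. Tomando d/dt de a(t), encontramos j(t) = -240·t^3 + 300·t^2 - 24·t + 6. Tenemos la sacudida j(t) = -240·t^3 + 300·t^2 - 24·t + 6. Sustituyendo t = 9.37118430904999: j(9.37118430904999) = -171385.722637506.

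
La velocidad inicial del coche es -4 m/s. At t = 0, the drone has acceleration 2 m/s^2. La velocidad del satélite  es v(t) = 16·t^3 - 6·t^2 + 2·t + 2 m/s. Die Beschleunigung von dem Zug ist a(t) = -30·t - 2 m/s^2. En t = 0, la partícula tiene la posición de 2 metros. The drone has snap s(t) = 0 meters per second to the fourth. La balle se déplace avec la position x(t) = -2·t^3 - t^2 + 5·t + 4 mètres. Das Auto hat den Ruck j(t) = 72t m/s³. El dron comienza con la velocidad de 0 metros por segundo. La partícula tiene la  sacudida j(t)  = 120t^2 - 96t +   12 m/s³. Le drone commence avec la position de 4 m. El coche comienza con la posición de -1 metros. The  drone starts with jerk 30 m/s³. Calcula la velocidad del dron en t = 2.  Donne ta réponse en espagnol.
Debemos encontrar la integral de nuestra ecuación del snap s(t) = 0 3 veces. La antiderivada del snap es la sacudida. Usando j(0) = 30, obtenemos j(t) = 30. Integrando la sacudida y usando la condición inicial a(0) = 2, obtenemos a(t) = 30·t + 2. La antiderivada de la aceleración, con v(0) = 0, da la velocidad: v(t) = t·(15·t + 2). Usando v(t) = t·(15·t + 2) y sustituyendo t = 2, encontramos v = 64.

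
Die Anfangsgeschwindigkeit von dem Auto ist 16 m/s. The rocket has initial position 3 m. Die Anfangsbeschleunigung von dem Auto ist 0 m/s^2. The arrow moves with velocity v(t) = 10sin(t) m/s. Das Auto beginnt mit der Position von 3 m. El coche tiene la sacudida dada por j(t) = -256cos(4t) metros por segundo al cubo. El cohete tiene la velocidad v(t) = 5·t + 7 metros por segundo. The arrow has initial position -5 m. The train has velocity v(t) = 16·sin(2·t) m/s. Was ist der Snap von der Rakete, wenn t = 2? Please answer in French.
En partant de la vitesse v(t) = 5·t + 7, nous prenons 3 dérivées. En prenant d/dt de v(t), nous trouvons a(t) = 5. La dérivée de l'accélération donne le jerk: j(t) = 0. En dérivant le jerk, nous obtenons le snap: s(t) = 0. De l'équation du snap s(t) = 0, nous substituons t = 2 pour obtenir s = 0.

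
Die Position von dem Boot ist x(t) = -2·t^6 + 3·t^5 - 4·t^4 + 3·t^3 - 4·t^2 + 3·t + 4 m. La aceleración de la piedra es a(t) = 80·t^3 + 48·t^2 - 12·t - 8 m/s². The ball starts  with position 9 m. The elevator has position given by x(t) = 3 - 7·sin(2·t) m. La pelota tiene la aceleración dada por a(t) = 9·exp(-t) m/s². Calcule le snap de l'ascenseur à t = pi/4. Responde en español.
Debemos derivar nuestra ecuación de la posición x(t) = 3 - 7·sin(2·t) 4 veces. Derivando la posición, obtenemos la velocidad: v(t) = -14·cos(2·t). Derivando la velocidad, obtenemos la aceleración: a(t) = 28·sin(2·t). Derivando la aceleración, obtenemos la sacudida: j(t) = 56·cos(2·t). Derivando la sacudida, obtenemos el snap: s(t) = -112·sin(2·t). Usando s(t) = -112·sin(2·t) y sustituyendo t = pi/4, encontramos s = -112.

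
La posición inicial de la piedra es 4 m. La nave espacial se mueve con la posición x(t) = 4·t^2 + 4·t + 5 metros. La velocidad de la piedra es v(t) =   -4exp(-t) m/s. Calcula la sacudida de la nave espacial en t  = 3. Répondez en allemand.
Wir müssen unsere Gleichung für die Position x(t) = 4·t^2 + 4·t + 5 3-mal ableiten. Durch Ableiten von der Position erhalten wir die Geschwindigkeit: v(t) = 8·t + 4. Mit d/dt von v(t) finden wir a(t) = 8. Durch Ableiten von der Beschleunigung erhalten wir den Ruck: j(t) = 0. Aus der Gleichung für den Ruck j(t) = 0, setzen wir t = 3 ein und erhalten j = 0.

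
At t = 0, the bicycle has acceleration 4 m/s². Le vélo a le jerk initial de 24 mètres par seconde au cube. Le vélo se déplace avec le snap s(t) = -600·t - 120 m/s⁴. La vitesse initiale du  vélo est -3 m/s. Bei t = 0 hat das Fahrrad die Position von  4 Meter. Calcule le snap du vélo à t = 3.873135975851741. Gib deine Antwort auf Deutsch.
Mit s(t) = -600·t - 120 und Einsetzen von t = 3.873135975851741, finden wir s = -2443.88158551104.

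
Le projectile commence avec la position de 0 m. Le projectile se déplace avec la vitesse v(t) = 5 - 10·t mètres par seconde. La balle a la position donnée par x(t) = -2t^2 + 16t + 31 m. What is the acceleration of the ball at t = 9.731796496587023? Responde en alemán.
Ausgehend von der Position x(t) = -2·t^2 + 16·t + 31, nehmen wir 2 Ableitungen. Durch Ableiten von der Position erhalten wir die Geschwindigkeit: v(t) = 16 - 4·t. Durch Ableiten von der Geschwindigkeit erhalten wir die Beschleunigung: a(t) = -4. Aus der Gleichung für die Beschleunigung a(t) = -4, setzen wir t = 9.731796496587023 ein und erhalten a = -4.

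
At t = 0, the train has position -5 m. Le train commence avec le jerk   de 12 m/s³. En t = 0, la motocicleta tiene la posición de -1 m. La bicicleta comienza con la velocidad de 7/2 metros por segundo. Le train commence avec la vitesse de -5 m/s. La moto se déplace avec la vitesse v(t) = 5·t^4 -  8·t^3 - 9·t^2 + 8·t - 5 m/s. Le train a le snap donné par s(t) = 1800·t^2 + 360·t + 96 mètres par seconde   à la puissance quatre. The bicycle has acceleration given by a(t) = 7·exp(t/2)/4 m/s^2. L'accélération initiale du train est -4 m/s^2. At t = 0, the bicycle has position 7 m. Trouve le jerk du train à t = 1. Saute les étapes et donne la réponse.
La réponse est 888.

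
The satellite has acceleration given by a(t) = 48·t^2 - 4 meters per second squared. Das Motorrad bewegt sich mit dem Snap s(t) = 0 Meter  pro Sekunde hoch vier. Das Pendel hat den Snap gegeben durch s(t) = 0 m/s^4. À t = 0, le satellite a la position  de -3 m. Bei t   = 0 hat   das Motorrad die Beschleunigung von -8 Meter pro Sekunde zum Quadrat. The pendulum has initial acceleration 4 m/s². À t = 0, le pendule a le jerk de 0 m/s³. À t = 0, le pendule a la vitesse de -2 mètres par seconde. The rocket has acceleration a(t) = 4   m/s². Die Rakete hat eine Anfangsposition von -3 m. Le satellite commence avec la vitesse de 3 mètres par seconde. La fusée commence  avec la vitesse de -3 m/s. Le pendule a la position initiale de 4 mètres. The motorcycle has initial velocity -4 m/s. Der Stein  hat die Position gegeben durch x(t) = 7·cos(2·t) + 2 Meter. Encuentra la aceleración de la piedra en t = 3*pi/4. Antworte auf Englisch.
Starting from position x(t) = 7·cos(2·t) + 2, we take 2 derivatives. The derivative of position gives velocity: v(t) = -14·sin(2·t). The derivative of velocity gives acceleration: a(t) = -28·cos(2·t). Using a(t) = -28·cos(2·t) and substituting t = 3*pi/4, we find a = 0.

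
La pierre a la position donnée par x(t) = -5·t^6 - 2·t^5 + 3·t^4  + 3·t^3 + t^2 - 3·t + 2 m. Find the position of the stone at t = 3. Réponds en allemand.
Wir haben die Position x(t) = -5·t^6 - 2·t^5 + 3·t^4 + 3·t^3 + t^2 - 3·t + 2. Durch Einsetzen von t = 3: x(3) = -3805.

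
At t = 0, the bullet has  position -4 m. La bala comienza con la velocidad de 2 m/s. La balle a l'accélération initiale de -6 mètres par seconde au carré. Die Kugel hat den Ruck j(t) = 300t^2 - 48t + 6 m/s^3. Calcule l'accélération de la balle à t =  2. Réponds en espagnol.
Partiendo de la sacudida j(t) = 300·t^2 - 48·t + 6, tomamos 1 antiderivada. La integral de la sacudida, con a(0) = -6, da la aceleración: a(t) = 100·t^3 - 24·t^2 + 6·t - 6. De la ecuación de la aceleración a(t) = 100·t^3 - 24·t^2 + 6·t - 6, sustituimos t = 2 para obtener a = 710.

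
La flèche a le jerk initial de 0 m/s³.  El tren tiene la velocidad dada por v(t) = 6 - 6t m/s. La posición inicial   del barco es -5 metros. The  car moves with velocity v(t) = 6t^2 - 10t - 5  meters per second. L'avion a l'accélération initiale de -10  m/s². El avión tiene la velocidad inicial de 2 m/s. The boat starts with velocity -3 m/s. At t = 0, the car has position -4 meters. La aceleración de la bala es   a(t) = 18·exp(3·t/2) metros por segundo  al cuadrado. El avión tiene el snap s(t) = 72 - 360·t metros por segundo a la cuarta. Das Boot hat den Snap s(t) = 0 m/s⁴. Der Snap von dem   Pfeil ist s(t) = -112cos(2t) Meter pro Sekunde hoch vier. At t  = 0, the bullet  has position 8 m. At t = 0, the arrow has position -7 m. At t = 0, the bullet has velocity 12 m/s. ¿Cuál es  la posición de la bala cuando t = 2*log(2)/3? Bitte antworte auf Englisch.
To find the answer, we compute 2 integrals of a(t) = 18·exp(3·t/2). Taking ∫a(t)dt and applying v(0) = 12, we find v(t) = 12·exp(3·t/2). Taking ∫v(t)dt and applying x(0) = 8, we find x(t) = 8·exp(3·t/2). Using x(t) = 8·exp(3·t/2) and substituting t = 2*log(2)/3, we find x = 16.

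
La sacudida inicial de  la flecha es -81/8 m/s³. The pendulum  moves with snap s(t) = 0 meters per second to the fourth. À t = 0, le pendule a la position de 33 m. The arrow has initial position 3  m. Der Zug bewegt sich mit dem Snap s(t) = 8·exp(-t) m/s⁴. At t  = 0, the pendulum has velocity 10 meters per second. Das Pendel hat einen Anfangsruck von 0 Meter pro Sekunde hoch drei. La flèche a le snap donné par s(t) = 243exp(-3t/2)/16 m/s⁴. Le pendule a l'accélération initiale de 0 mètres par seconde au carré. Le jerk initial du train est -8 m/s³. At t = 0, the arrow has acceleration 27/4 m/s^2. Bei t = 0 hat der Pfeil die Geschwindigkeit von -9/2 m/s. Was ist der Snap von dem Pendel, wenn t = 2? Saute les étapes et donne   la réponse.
Bei t = 2, s = 0.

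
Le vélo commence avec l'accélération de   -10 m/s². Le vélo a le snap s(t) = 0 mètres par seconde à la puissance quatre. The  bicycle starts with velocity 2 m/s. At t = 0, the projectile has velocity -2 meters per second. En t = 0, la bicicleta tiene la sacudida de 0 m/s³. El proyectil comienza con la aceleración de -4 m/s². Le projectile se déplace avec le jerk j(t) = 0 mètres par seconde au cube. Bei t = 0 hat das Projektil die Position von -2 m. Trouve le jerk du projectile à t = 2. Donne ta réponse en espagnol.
De la ecuación de la sacudida j(t) = 0, sustituimos t = 2 para obtener j = 0.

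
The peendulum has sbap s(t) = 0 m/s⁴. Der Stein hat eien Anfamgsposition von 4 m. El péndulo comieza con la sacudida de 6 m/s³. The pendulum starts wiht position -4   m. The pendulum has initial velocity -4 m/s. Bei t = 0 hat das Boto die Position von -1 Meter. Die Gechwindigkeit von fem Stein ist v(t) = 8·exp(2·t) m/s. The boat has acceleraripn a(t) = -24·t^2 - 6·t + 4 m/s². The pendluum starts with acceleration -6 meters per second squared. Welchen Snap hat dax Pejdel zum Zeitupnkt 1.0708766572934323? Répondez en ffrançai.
Nous avons le snap s(t) = 0. En substituant t = 1.0708766572934323: s(1.0708766572934323) = 0.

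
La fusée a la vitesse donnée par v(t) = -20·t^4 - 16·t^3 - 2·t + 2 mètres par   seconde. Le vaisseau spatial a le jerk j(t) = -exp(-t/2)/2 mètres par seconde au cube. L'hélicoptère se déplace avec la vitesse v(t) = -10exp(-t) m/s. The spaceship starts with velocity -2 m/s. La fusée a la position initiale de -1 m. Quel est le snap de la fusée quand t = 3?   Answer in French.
Pour résoudre ceci, nous devons prendre 3 dérivées de notre équation de la vitesse v(t) = -20·t^4 - 16·t^3 - 2·t + 2. La dérivée de la vitesse donne l'accélération: a(t) = -80·t^3 - 48·t^2 - 2. La dérivée de l'accélération donne le jerk: j(t) = -240·t^2 - 96·t. En prenant d/dt de j(t), nous trouvons s(t) = -480·t - 96. En utilisant s(t) = -480·t - 96 et en substituant t = 3, nous trouvons s = -1536.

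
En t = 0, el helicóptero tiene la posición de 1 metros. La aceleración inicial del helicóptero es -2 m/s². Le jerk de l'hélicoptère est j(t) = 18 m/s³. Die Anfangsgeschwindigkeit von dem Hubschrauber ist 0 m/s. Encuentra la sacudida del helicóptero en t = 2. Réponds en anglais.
Using j(t) = 18 and substituting t = 2, we find j = 18.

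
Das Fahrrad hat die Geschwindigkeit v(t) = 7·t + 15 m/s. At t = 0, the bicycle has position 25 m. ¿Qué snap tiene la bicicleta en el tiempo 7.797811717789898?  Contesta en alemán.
Um dies zu lösen, müssen wir 3 Ableitungen unserer Gleichung für die Geschwindigkeit v(t) = 7·t + 15 nehmen. Durch Ableiten von der Geschwindigkeit erhalten wir die Beschleunigung: a(t) = 7. Durch Ableiten von der Beschleunigung erhalten wir den Ruck: j(t) = 0. Durch Ableiten von dem Ruck erhalten wir den Snap: s(t) = 0. Wir haben den Snap s(t) = 0. Durch Einsetzen von t = 7.797811717789898: s(7.797811717789898) = 0.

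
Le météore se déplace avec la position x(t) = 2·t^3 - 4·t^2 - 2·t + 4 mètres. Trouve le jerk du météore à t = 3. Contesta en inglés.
To solve this, we need to take 3 derivatives of our position equation x(t) = 2·t^3 - 4·t^2 - 2·t + 4. The derivative of position gives velocity: v(t) = 6·t^2 - 8·t - 2. The derivative of velocity gives acceleration: a(t) = 12·t - 8. Differentiating acceleration, we get jerk: j(t) = 12. Using j(t) = 12 and substituting t = 3, we find j = 12.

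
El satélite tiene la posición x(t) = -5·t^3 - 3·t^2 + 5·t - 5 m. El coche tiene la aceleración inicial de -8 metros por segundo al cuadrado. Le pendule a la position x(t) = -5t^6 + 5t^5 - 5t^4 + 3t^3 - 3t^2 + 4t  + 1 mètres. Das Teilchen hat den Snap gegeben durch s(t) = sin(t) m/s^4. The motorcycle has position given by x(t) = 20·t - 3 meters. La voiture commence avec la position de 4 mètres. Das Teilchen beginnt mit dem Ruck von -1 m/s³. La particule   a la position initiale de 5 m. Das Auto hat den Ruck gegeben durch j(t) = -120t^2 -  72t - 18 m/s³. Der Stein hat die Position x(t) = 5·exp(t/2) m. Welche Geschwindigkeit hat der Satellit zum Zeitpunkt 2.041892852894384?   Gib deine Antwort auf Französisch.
Pour résoudre ceci, nous devons prendre 1 dérivée de notre équation de la position x(t) = -5·t^3 - 3·t^2 + 5·t - 5. En dérivant la position, nous obtenons la vitesse: v(t) = -15·t^2 - 6·t + 5. En utilisant v(t) = -15·t^2 - 6·t + 5 et en substituant t = 2.041892852894384, nous trouvons v = -69.7912534578838.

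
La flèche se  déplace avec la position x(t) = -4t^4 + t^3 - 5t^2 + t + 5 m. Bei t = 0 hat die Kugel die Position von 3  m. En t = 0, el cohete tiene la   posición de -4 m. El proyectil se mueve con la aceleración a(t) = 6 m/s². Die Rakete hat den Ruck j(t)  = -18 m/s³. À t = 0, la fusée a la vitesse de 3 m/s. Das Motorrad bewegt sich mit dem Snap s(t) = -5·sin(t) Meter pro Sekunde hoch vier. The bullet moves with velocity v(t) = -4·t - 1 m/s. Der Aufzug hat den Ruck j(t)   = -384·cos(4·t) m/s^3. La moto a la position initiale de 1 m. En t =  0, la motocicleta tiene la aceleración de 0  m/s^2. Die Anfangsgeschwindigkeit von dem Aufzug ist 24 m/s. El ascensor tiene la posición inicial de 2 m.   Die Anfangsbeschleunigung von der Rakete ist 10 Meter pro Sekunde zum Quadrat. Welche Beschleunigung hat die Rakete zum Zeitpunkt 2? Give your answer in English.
To find the answer, we compute 1 integral of j(t) = -18. Integrating jerk and using the initial condition a(0) = 10, we get a(t) = 10 - 18·t. From the given acceleration equation a(t) = 10 - 18·t, we substitute t = 2 to get a = -26.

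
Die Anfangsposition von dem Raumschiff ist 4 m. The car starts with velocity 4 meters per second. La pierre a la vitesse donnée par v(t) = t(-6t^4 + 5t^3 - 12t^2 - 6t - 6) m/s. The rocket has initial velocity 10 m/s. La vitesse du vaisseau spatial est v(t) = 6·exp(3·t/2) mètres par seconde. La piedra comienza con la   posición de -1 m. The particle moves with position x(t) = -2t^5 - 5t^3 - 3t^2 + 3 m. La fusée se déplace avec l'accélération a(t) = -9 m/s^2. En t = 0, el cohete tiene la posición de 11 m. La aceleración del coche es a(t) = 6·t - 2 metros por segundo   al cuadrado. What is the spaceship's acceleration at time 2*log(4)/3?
Starting from velocity v(t) = 6·exp(3·t/2), we take 1 derivative. The derivative of velocity gives acceleration: a(t) = 9·exp(3·t/2). From the given acceleration equation a(t) = 9·exp(3·t/2), we substitute t = 2*log(4)/3 to get a = 36.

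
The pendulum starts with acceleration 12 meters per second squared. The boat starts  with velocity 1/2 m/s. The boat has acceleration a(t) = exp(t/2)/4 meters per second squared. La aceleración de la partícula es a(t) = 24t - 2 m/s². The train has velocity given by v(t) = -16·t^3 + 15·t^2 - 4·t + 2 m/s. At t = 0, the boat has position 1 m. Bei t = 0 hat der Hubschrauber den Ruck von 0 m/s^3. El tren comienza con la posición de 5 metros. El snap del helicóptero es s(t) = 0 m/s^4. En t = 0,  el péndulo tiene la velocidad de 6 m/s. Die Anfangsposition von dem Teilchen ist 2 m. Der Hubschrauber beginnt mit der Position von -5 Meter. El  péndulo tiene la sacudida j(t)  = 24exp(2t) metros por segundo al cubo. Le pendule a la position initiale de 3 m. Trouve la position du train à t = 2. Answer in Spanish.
Debemos encontrar la integral de nuestra ecuación de la velocidad v(t) = -16·t^3 + 15·t^2 - 4·t + 2 1 vez. Tomando ∫v(t)dt y aplicando x(0) = 5, encontramos x(t) = -4·t^4 + 5·t^3 - 2·t^2 + 2·t + 5. Tenemos la posición x(t) = -4·t^4 + 5·t^3 - 2·t^2 + 2·t + 5. Sustituyendo t = 2: x(2) = -23.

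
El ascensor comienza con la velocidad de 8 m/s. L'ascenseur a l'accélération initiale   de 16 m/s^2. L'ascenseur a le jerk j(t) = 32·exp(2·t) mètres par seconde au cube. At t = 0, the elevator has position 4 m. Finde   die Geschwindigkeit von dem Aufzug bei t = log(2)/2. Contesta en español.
Partiendo de la sacudida j(t) = 32·exp(2·t), tomamos 2 antiderivadas. La integral de la sacudida, con a(0) = 16, da la aceleración: a(t) = 16·exp(2·t). Tomando ∫a(t)dt y aplicando v(0) = 8, encontramos v(t) = 8·exp(2·t). De la ecuación de la velocidad v(t) = 8·exp(2·t), sustituimos t = log(2)/2 para obtener v = 16.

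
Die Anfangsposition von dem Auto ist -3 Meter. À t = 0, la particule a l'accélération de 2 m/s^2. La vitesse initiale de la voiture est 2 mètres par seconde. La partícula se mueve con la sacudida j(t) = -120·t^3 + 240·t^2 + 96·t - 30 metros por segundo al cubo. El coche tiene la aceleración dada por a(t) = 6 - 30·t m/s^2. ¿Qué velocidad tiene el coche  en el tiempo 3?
Partiendo de la aceleración a(t) = 6 - 30·t, tomamos 1 antiderivada. Tomando ∫a(t)dt y aplicando v(0) = 2, encontramos v(t) = -15·t^2 + 6·t + 2. Usando v(t) = -15·t^2 + 6·t + 2 y sustituyendo t = 3, encontramos v = -115.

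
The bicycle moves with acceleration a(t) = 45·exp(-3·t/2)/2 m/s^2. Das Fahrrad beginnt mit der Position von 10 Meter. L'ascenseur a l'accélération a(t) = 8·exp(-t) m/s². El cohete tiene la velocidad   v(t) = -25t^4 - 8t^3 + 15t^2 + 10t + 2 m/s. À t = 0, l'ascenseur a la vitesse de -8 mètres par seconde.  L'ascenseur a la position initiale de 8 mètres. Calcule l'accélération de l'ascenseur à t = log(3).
Nous avons l'accélération a(t) = 8·exp(-t). En substituant t = log(3): a(log(3)) = 8/3.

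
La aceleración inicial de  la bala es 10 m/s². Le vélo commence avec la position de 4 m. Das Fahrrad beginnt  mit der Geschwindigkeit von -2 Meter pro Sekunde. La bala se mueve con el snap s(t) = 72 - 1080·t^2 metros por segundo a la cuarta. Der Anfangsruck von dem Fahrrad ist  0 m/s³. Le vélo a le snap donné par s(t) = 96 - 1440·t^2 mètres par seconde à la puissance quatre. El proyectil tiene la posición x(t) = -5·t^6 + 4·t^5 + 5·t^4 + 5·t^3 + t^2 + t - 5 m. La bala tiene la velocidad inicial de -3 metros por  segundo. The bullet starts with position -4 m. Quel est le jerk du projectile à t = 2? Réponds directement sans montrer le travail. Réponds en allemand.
Der Ruck bei t = 2 ist j = -3570.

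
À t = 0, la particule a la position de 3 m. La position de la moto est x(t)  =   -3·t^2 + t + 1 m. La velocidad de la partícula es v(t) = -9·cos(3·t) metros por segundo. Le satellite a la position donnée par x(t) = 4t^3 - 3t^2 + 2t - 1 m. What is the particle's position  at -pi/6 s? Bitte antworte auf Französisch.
Nous devons trouver l'intégrale de notre équation de la vitesse v(t) = -9·cos(3·t) 1 fois. En intégrant la vitesse et en utilisant la condition initiale x(0) = 3, nous obtenons x(t) = 3 - 3·sin(3·t). Nous avons la position x(t) = 3 - 3·sin(3·t). En substituant t = -pi/6: x(-pi/6) = 6.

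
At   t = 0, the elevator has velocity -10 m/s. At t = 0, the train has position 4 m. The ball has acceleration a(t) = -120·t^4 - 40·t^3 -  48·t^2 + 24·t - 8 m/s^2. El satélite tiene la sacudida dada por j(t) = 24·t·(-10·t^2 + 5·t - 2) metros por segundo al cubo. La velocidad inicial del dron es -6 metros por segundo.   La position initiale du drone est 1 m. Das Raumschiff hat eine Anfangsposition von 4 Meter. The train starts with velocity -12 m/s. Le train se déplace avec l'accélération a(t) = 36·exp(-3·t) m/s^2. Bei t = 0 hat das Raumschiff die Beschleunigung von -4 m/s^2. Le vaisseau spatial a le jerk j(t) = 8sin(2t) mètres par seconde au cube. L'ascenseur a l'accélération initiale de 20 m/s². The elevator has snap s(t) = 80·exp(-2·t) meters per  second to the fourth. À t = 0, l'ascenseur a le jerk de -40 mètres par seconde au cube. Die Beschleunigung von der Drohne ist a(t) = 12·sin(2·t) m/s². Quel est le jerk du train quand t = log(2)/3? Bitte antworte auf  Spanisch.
Debemos derivar nuestra ecuación de la aceleración a(t) = 36·exp(-3·t) 1 vez. Derivando la aceleración, obtenemos la sacudida: j(t) = -108·exp(-3·t). De la ecuación de la sacudida j(t) = -108·exp(-3·t), sustituimos t = log(2)/3 para obtener j = -54.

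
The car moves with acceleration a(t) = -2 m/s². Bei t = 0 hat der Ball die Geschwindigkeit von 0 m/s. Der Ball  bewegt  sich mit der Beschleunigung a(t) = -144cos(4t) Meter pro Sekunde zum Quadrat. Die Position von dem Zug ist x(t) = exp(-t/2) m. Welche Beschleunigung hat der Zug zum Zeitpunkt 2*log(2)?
Um dies zu lösen, müssen wir 2 Ableitungen unserer Gleichung für die Position x(t) = exp(-t/2) nehmen. Mit d/dt von x(t) finden wir v(t) = -exp(-t/2)/2. Die Ableitung von der Geschwindigkeit ergibt die Beschleunigung: a(t) = exp(-t/2)/4. Mit a(t) = exp(-t/2)/4 und Einsetzen von t = 2*log(2), finden wir a = 1/8.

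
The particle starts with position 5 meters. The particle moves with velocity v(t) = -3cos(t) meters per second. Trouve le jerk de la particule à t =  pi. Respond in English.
To solve this, we need to take 2 derivatives of our velocity equation v(t) = -3·cos(t). Differentiating velocity, we get acceleration: a(t) = 3·sin(t). Taking d/dt of a(t), we find j(t) = 3·cos(t). Using j(t) = 3·cos(t) and substituting t = pi, we find j = -3.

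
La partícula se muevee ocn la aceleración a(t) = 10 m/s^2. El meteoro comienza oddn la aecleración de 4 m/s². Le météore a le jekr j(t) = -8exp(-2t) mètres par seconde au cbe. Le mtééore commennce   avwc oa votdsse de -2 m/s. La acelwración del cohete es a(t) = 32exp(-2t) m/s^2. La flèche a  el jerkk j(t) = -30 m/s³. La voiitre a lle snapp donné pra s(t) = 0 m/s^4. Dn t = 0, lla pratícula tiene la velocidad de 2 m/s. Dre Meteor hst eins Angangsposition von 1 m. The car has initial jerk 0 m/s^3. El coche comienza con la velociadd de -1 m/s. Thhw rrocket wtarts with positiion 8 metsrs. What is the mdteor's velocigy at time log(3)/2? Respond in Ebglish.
To find the answer, we compute 2 integrals of j(t) = -8·exp(-2·t). Taking ∫j(t)dt and applying a(0) = 4, we find a(t) = 4·exp(-2·t). Taking ∫a(t)dt and applying v(0) = -2, we find v(t) = -2·exp(-2·t). Using v(t) = -2·exp(-2·t) and substituting t = log(3)/2, we find v = -2/3.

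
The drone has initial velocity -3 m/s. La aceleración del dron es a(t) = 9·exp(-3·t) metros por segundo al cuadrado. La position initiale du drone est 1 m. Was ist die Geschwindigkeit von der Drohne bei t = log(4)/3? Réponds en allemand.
Wir müssen die Stammfunktion unserer Gleichung für die Beschleunigung a(t) = 9·exp(-3·t) 1-mal finden. Durch Integration von der Beschleunigung und Verwendung der Anfangsbedingung v(0) = -3, erhalten wir v(t) = -3·exp(-3·t). Wir haben die Geschwindigkeit v(t) = -3·exp(-3·t). Durch Einsetzen von t = log(4)/3: v(log(4)/3) = -3/4.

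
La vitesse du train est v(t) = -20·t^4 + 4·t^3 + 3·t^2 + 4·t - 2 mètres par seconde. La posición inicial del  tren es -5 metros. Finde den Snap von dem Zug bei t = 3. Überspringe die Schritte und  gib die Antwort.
Der Snap bei t = 3 ist s = -1416.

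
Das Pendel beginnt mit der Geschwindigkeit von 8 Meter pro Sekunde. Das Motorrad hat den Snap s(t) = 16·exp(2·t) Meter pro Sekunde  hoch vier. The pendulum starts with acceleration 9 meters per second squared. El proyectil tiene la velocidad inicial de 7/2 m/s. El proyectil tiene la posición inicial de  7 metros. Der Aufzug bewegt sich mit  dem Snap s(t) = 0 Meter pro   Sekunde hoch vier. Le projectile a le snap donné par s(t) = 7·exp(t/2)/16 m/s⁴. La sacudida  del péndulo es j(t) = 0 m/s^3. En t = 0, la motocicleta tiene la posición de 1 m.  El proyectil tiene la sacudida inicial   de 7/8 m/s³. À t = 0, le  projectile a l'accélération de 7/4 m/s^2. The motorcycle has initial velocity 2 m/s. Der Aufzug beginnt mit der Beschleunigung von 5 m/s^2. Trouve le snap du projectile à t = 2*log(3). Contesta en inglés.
From the given snap equation s(t) = 7·exp(t/2)/16, we substitute t = 2*log(3) to get s = 21/16.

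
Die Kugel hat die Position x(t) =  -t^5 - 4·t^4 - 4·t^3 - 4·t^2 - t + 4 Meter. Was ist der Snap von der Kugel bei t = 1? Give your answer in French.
En partant de la position x(t) = -t^5 - 4·t^4 - 4·t^3 - 4·t^2 - t + 4, nous prenons 4 dérivées. En prenant d/dt de x(t), nous trouvons v(t) = -5·t^4 - 16·t^3 - 12·t^2 - 8·t - 1. En prenant d/dt de v(t), nous trouvons a(t) = -20·t^3 - 48·t^2 - 24·t - 8. En prenant d/dt de a(t), nous trouvons j(t) = -60·t^2 - 96·t - 24. En dérivant le jerk, nous obtenons le snap: s(t) = -120·t - 96. De l'équation du snap s(t) = -120·t - 96, nous substituons t = 1 pour obtenir s = -216.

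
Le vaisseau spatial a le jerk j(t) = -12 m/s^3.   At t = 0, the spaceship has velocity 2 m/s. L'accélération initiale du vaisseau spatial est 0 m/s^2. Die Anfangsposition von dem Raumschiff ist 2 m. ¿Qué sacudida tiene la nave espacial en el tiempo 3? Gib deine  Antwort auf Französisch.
De l'équation du jerk j(t) = -12, nous substituons t = 3 pour obtenir j = -12.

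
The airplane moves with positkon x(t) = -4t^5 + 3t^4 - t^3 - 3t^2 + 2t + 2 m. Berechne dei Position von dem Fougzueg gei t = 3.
Aus der Gleichung für die Position x(t) = -4·t^5 + 3·t^4 - t^3 - 3·t^2 + 2·t + 2, setzen wir t = 3 ein und erhalten x = -775.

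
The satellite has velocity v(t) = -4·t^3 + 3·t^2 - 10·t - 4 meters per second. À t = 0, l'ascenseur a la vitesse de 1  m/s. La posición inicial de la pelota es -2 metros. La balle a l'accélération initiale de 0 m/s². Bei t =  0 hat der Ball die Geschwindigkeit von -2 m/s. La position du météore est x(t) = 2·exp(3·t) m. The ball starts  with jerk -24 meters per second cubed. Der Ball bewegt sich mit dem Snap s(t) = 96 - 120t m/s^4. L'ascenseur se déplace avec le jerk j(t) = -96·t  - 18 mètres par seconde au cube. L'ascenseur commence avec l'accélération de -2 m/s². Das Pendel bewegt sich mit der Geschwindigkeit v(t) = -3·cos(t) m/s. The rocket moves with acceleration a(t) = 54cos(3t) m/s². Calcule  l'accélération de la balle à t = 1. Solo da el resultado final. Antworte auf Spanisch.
La aceleración en t = 1 es a = 4.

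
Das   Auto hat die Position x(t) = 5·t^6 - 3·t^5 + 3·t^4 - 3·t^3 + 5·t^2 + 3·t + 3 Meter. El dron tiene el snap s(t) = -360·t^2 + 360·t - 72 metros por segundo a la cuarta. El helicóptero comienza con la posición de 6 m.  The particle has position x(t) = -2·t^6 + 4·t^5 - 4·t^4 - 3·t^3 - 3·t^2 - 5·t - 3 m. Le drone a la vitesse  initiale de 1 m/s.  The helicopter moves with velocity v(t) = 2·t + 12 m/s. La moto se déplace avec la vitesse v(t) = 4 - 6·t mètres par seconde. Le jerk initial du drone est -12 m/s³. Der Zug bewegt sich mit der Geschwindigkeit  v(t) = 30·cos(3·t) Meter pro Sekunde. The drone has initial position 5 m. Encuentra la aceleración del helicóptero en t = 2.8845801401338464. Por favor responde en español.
Para resolver esto, necesitamos tomar 1 derivada de nuestra ecuación de la velocidad v(t) = 2·t + 12. La derivada de la velocidad da la aceleración: a(t) = 2. Usando a(t) = 2 y sustituyendo t = 2.8845801401338464, encontramos a = 2.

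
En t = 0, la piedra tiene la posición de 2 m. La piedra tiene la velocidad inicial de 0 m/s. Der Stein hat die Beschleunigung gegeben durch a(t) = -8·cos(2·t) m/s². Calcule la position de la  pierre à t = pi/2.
En partant de l'accélération a(t) = -8·cos(2·t), nous prenons 2 intégrales. En intégrant l'accélération et en utilisant la condition initiale v(0) = 0, nous obtenons v(t) = -4·sin(2·t). L'intégrale de la vitesse est la position. En utilisant x(0) = 2, nous obtenons x(t) = 2·cos(2·t). Nous avons la position x(t) = 2·cos(2·t). En substituant t = pi/2: x(pi/2) = -2.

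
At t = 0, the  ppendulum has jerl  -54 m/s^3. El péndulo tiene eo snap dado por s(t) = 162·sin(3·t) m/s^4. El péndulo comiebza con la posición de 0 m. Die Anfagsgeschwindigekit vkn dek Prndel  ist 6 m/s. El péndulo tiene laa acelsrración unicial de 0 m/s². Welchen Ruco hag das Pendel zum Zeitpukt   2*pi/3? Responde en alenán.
Wir müssen unsere Gleichung für den Snap s(t) = 162·sin(3·t) 1-mal integrieren. Die Stammfunktion von dem Snap ist der Ruck. Mit j(0) = -54 erhalten wir j(t) = -54·cos(3·t). Mit j(t) = -54·cos(3·t) und Einsetzen von t = 2*pi/3, finden wir j = -54.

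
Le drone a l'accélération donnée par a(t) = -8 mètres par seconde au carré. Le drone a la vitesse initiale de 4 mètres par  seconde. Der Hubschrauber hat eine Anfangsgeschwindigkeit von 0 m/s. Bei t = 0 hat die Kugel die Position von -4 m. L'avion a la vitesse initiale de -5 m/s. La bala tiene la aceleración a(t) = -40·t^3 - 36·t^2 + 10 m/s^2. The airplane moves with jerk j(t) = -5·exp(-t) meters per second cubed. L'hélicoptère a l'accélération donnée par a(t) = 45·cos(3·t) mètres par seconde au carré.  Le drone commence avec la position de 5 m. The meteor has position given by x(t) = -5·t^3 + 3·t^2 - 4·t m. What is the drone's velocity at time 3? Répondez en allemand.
Wir müssen unsere Gleichung für die Beschleunigung a(t) = -8 1-mal integrieren. Die Stammfunktion von der Beschleunigung ist die Geschwindigkeit. Mit v(0) = 4 erhalten wir v(t) = 4 - 8·t. Mit v(t) = 4 - 8·t und Einsetzen von t = 3, finden wir v = -20.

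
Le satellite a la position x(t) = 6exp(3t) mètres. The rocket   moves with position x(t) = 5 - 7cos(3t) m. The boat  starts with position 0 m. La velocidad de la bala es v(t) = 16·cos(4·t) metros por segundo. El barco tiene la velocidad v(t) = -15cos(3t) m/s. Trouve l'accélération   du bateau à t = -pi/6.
En partant de la vitesse v(t) = -15·cos(3·t), nous prenons 1 dérivée. En dérivant la vitesse, nous obtenons l'accélération: a(t) = 45·sin(3·t). Nous avons l'accélération a(t) = 45·sin(3·t). En substituant t = -pi/6: a(-pi/6) = -45.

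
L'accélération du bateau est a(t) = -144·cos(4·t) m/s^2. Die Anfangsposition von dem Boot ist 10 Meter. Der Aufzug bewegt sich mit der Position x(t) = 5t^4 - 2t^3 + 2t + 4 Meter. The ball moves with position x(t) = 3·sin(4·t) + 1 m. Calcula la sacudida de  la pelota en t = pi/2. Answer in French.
Pour résoudre ceci, nous devons prendre 3 dérivées de notre équation de la position x(t) = 3·sin(4·t) + 1. La dérivée de la position donne la vitesse: v(t) = 12·cos(4·t). En prenant d/dt de v(t), nous trouvons a(t) = -48·sin(4·t). La dérivée de l'accélération donne le jerk: j(t) = -192·cos(4·t). En utilisant j(t) = -192·cos(4·t) et en substituant t = pi/2, nous trouvons j = -192.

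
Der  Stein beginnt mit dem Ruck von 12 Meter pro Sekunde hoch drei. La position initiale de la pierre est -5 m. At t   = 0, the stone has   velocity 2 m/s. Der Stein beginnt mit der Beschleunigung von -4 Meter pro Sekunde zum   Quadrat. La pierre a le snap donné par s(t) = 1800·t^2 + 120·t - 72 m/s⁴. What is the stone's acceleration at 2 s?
To find the answer, we compute 2 integrals of s(t) = 1800·t^2 + 120·t - 72. The integral of snap, with j(0) = 12, gives jerk: j(t) = 600·t^3 + 60·t^2 - 72·t + 12. Finding the integral of j(t) and using a(0) = -4: a(t) = 150·t^4 + 20·t^3 - 36·t^2 + 12·t - 4. From the given acceleration equation a(t) = 150·t^4 + 20·t^3 - 36·t^2 + 12·t - 4, we substitute t = 2 to get a = 2436.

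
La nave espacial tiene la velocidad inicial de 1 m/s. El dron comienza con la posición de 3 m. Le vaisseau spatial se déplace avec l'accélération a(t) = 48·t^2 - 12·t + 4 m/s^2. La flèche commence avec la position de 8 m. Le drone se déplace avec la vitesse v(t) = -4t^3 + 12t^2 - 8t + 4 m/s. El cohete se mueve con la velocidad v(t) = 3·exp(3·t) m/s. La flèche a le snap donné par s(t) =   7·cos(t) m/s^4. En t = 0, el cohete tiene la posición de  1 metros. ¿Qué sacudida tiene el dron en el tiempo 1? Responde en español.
Para resolver esto, necesitamos tomar 2 derivadas de nuestra ecuación de la velocidad v(t) = -4·t^3 + 12·t^2 - 8·t + 4. La derivada de la velocidad da la aceleración: a(t) = -12·t^2 + 24·t - 8. Tomando d/dt de a(t), encontramos j(t) = 24 - 24·t. De la ecuación de la sacudida j(t) = 24 - 24·t, sustituimos t = 1 para obtener j = 0.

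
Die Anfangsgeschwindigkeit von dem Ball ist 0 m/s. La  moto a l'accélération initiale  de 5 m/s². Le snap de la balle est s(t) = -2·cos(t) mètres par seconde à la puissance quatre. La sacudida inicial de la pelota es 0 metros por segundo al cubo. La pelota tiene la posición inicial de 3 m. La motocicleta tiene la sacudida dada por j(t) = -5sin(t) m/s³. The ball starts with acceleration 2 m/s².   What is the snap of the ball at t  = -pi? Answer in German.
Aus der Gleichung für den Snap s(t) = -2·cos(t), setzen wir t = -pi ein und erhalten s = 2.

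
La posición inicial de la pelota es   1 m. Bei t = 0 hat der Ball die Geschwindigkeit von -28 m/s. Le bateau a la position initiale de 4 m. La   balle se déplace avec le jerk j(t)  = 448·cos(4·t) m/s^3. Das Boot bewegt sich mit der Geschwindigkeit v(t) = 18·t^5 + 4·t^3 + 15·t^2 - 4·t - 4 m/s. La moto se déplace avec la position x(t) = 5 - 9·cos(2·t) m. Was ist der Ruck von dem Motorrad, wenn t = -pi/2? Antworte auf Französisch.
Pour résoudre ceci, nous devons prendre 3 dérivées de notre équation de la position x(t) = 5 - 9·cos(2·t). En prenant d/dt de x(t), nous trouvons v(t) = 18·sin(2·t). En dérivant la vitesse, nous obtenons l'accélération: a(t) = 36·cos(2·t). La dérivée de l'accélération donne le jerk: j(t) = -72·sin(2·t). En utilisant j(t) = -72·sin(2·t) et en substituant t = -pi/2, nous trouvons j = 0.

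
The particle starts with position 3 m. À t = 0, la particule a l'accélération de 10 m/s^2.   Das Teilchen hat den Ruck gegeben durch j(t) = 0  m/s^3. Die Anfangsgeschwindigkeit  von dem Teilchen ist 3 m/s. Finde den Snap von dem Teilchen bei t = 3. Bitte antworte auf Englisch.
To solve this, we need to take 1 derivative of our jerk equation j(t) = 0. Taking d/dt of j(t), we find s(t) = 0. Using s(t) = 0 and substituting t = 3, we find s = 0.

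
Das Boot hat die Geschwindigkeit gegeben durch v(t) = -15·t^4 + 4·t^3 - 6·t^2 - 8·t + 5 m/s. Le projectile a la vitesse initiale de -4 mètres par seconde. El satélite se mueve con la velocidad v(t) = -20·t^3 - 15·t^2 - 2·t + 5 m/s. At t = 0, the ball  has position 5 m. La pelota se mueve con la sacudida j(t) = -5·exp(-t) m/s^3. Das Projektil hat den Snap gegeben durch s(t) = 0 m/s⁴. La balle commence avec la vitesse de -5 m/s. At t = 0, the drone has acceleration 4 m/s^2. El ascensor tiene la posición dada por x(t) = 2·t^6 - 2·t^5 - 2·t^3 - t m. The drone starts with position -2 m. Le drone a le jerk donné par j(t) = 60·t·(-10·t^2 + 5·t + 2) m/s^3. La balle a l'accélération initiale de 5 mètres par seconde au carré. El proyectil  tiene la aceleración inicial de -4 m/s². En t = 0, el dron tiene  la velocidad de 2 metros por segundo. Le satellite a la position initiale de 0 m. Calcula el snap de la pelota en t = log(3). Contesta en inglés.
To solve this, we need to take 1 derivative of our jerk equation j(t) = -5·exp(-t). The derivative of jerk gives snap: s(t) = 5·exp(-t). We have snap s(t) = 5·exp(-t). Substituting t = log(3): s(log(3)) = 5/3.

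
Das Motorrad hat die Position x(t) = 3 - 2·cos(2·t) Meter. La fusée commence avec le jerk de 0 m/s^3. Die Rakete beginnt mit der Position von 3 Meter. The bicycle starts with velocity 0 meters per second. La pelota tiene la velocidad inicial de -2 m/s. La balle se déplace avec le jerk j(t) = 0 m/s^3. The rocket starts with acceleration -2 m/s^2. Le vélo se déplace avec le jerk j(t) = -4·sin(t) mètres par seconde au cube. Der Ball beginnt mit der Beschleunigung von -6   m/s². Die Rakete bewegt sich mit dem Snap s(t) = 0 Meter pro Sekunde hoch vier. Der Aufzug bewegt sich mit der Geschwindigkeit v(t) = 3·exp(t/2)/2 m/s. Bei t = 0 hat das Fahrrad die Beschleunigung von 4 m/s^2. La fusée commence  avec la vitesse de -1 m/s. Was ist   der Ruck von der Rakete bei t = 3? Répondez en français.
Pour résoudre ceci, nous devons prendre 1 primitive de notre équation du snap s(t) = 0. En intégrant le snap et en utilisant la condition initiale j(0) = 0, nous obtenons j(t) = 0. De l'équation du jerk j(t) = 0, nous substituons t = 3 pour obtenir j = 0.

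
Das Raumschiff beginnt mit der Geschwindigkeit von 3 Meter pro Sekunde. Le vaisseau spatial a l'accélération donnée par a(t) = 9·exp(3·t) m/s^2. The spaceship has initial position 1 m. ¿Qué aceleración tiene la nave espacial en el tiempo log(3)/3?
Usando a(t) = 9·exp(3·t) y sustituyendo t = log(3)/3, encontramos a = 27.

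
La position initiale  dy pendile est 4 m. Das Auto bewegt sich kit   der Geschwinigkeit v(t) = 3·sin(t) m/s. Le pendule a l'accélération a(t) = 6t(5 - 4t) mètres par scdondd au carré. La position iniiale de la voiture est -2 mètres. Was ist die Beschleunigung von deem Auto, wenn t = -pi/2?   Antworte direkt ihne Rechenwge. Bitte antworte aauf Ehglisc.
a(-pi/2) = 0.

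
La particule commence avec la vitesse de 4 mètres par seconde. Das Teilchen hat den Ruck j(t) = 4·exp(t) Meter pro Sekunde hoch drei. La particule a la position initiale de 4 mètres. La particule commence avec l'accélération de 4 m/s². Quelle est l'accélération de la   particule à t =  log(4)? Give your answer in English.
To find the answer, we compute 1 antiderivative of j(t) = 4·exp(t). The integral of jerk is acceleration. Using a(0) = 4, we get a(t) = 4·exp(t). From the given acceleration equation a(t) = 4·exp(t), we substitute t = log(4) to get a = 16.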